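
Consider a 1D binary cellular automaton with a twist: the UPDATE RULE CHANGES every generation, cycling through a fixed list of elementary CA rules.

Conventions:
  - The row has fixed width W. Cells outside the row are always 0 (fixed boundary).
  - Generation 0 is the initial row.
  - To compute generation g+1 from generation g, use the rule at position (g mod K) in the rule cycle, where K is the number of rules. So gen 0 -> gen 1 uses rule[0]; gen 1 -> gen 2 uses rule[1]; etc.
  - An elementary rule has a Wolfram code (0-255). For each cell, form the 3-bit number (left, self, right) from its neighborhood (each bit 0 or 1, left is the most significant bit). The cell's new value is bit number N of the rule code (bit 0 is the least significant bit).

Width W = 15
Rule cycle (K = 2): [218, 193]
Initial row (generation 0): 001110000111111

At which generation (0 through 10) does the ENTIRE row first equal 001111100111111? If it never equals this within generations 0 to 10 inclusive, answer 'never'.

Gen 0: 001110000111111
Gen 1 (rule 218): 011111001111111
Gen 2 (rule 193): 001111000111111
Gen 3 (rule 218): 011111101111111
Gen 4 (rule 193): 001111100111111
Gen 5 (rule 218): 011111111111111
Gen 6 (rule 193): 001111111111111
Gen 7 (rule 218): 011111111111111
Gen 8 (rule 193): 001111111111111
Gen 9 (rule 218): 011111111111111
Gen 10 (rule 193): 001111111111111

Answer: 4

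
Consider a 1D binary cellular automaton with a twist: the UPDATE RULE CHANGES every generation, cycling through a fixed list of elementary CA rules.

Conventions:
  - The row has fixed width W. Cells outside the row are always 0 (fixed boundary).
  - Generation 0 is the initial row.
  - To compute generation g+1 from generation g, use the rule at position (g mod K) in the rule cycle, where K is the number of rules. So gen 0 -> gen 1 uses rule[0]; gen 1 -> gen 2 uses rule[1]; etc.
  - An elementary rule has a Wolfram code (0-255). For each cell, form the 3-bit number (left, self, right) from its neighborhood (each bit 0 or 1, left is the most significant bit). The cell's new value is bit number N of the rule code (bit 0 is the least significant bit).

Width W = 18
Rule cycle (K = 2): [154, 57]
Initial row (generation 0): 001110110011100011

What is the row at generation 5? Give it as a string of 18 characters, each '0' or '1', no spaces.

Gen 0: 001110110011100011
Gen 1 (rule 154): 011100101111010110
Gen 2 (rule 57): 010010011000101101
Gen 3 (rule 154): 101101110101001000
Gen 4 (rule 57): 011011001010100111
Gen 5 (rule 154): 110010110000011110

Answer: 110010110000011110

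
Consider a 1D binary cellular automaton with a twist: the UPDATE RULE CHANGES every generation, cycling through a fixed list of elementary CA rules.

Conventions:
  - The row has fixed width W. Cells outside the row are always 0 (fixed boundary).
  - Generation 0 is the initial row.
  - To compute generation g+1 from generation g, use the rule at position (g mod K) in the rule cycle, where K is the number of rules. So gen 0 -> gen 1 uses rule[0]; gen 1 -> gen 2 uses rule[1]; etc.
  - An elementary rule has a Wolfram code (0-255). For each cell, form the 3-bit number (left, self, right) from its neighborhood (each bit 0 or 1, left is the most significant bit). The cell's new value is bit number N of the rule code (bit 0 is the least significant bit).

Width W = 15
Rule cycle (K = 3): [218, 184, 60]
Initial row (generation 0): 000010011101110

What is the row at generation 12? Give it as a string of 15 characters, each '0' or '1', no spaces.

Gen 0: 000010011101110
Gen 1 (rule 218): 000101111101111
Gen 2 (rule 184): 000011111011110
Gen 3 (rule 60): 000010000110001
Gen 4 (rule 218): 000101001111010
Gen 5 (rule 184): 000010101110101
Gen 6 (rule 60): 000011111001111
Gen 7 (rule 218): 000111111111111
Gen 8 (rule 184): 000111111111110
Gen 9 (rule 60): 000100000000001
Gen 10 (rule 218): 001010000000010
Gen 11 (rule 184): 000101000000001
Gen 12 (rule 60): 000111100000001

Answer: 000111100000001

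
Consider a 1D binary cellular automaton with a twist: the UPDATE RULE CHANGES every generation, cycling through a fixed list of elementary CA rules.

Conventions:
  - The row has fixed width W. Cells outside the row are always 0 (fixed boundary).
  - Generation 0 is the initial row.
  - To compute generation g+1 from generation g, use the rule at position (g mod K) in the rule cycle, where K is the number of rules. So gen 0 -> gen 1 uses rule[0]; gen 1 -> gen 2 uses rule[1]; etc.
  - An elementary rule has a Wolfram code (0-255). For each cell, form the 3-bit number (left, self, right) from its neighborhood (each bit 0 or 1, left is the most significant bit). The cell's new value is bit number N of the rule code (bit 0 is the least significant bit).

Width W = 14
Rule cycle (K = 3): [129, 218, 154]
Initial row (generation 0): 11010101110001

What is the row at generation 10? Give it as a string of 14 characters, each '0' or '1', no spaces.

Gen 0: 11010101110001
Gen 1 (rule 129): 00000000100100
Gen 2 (rule 218): 00000001011010
Gen 3 (rule 154): 00000010010001
Gen 4 (rule 129): 11111000000100
Gen 5 (rule 218): 11111100001010
Gen 6 (rule 154): 11111010010001
Gen 7 (rule 129): 01110000000100
Gen 8 (rule 218): 11111000001010
Gen 9 (rule 154): 11110100010001
Gen 10 (rule 129): 01100001000100

Answer: 01100001000100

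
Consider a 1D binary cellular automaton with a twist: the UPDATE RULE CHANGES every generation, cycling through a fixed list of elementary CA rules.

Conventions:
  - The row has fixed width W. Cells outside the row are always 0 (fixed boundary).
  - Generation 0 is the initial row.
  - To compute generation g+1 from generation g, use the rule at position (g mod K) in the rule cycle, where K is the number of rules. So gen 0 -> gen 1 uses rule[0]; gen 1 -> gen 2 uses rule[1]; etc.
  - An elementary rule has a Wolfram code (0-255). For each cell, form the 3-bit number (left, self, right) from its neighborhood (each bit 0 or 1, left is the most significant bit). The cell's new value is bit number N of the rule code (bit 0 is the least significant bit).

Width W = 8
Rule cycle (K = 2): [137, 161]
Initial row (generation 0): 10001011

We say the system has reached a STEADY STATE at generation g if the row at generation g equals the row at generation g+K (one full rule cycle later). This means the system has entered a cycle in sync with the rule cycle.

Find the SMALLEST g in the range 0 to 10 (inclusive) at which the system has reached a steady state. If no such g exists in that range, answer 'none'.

Gen 0: 10001011
Gen 1 (rule 137): 00100010
Gen 2 (rule 161): 10001000
Gen 3 (rule 137): 00100011
Gen 4 (rule 161): 10001000
Gen 5 (rule 137): 00100011
Gen 6 (rule 161): 10001000
Gen 7 (rule 137): 00100011
Gen 8 (rule 161): 10001000
Gen 9 (rule 137): 00100011
Gen 10 (rule 161): 10001000
Gen 11 (rule 137): 00100011
Gen 12 (rule 161): 10001000

Answer: 2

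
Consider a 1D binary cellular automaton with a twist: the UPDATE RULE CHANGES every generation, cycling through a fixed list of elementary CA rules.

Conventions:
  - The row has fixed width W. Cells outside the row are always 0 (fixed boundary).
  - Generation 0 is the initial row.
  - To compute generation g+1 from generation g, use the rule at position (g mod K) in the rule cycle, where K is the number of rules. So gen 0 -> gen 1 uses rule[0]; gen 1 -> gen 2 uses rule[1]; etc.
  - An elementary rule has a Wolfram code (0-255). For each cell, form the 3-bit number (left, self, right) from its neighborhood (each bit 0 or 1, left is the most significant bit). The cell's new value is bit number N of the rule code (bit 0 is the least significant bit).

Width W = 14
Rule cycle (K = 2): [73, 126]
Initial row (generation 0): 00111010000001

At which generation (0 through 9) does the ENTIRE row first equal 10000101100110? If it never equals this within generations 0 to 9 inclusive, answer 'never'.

Gen 0: 00111010000001
Gen 1 (rule 73): 10101000111100
Gen 2 (rule 126): 11111101100110
Gen 3 (rule 73): 10000101100110
Gen 4 (rule 126): 11001111111111
Gen 5 (rule 73): 11001000000001
Gen 6 (rule 126): 11111100000011
Gen 7 (rule 73): 10000101111011
Gen 8 (rule 126): 11001111001111
Gen 9 (rule 73): 11001001001001

Answer: 3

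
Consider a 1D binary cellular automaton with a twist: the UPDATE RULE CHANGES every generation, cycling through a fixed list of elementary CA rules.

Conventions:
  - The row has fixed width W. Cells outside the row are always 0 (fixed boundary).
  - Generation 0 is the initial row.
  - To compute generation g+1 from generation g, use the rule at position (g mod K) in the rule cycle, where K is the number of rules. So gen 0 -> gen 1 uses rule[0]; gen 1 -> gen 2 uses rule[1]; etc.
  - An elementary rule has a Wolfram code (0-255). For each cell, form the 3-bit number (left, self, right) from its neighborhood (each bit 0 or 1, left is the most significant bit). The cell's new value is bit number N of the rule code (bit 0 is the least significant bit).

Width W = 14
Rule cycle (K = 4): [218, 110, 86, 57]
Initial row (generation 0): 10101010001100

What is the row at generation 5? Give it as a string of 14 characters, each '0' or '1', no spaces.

Gen 0: 10101010001100
Gen 1 (rule 218): 00000001011110
Gen 2 (rule 110): 00000011110010
Gen 3 (rule 86): 00000100011111
Gen 4 (rule 57): 11110011010000
Gen 5 (rule 218): 11111111001000

Answer: 11111111001000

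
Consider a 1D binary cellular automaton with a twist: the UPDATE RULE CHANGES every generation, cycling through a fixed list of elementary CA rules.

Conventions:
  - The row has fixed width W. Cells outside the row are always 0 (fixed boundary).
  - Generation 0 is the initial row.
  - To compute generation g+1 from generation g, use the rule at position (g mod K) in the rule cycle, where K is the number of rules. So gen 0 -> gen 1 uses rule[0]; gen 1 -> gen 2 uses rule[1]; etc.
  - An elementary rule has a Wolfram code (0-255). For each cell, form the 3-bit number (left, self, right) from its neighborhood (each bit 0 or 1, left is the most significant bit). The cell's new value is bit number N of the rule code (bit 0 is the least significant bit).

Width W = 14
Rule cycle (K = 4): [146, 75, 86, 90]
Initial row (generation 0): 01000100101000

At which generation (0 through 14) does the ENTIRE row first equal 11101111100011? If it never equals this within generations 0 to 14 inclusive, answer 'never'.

Answer: 14

Derivation:
Gen 0: 01000100101000
Gen 1 (rule 146): 10101011000100
Gen 2 (rule 75): 00000011011001
Gen 3 (rule 86): 00000101001111
Gen 4 (rule 90): 00001000111001
Gen 5 (rule 146): 00010101010110
Gen 6 (rule 75): 11100000000110
Gen 7 (rule 86): 00110000001011
Gen 8 (rule 90): 01111000010011
Gen 9 (rule 146): 10110100101100
Gen 10 (rule 75): 00110001001101
Gen 11 (rule 86): 01011011110101
Gen 12 (rule 90): 10011010010000
Gen 13 (rule 146): 01100001101000
Gen 14 (rule 75): 11101111100011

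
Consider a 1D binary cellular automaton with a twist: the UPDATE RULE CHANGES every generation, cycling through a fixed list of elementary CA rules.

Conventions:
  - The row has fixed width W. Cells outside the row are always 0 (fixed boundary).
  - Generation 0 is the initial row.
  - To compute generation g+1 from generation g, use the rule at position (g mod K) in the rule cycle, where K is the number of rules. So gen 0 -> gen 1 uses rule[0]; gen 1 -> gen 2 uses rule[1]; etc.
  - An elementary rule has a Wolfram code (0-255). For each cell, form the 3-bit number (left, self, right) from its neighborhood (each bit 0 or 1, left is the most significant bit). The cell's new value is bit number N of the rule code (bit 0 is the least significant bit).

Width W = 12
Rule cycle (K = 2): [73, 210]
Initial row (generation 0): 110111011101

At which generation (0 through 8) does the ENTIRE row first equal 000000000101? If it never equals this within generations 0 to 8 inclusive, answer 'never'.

Gen 0: 110111011101
Gen 1 (rule 73): 110101010100
Gen 2 (rule 210): 010000000010
Gen 3 (rule 73): 000111111000
Gen 4 (rule 210): 001011111100
Gen 5 (rule 73): 100010000101
Gen 6 (rule 210): 010101001000
Gen 7 (rule 73): 000000000011
Gen 8 (rule 210): 000000000101

Answer: 8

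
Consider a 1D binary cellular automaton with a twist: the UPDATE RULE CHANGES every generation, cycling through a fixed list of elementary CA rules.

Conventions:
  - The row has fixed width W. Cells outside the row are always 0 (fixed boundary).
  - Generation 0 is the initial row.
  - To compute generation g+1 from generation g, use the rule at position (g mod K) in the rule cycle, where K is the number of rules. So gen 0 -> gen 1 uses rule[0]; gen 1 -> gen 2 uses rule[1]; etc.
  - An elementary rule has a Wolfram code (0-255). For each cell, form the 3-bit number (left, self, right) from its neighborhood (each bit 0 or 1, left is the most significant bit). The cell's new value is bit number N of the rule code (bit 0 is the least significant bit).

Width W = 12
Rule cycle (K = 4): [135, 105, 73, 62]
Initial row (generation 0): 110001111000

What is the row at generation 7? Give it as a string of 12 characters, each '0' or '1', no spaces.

Gen 0: 110001111000
Gen 1 (rule 135): 000110110011
Gen 2 (rule 105): 110111110011
Gen 3 (rule 73): 110100010011
Gen 4 (rule 62): 101110111110
Gen 5 (rule 135): 100100011100
Gen 6 (rule 105): 000001010101
Gen 7 (rule 73): 111100000000

Answer: 111100000000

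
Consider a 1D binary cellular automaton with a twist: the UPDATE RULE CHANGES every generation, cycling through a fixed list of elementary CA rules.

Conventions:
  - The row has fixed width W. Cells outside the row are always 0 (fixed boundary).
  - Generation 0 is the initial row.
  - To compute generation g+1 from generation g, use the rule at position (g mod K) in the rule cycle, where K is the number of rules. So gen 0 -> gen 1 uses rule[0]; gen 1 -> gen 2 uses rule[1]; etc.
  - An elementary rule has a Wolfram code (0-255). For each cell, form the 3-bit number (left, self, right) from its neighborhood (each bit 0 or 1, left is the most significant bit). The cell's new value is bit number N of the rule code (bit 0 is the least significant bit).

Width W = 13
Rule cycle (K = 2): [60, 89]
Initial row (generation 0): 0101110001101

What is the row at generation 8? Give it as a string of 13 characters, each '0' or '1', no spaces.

Answer: 0110000011111

Derivation:
Gen 0: 0101110001101
Gen 1 (rule 60): 0111001001011
Gen 2 (rule 89): 0101100100011
Gen 3 (rule 60): 0111010110010
Gen 4 (rule 89): 0101000111001
Gen 5 (rule 60): 0111100100101
Gen 6 (rule 89): 0100110010000
Gen 7 (rule 60): 0110101011000
Gen 8 (rule 89): 0110000011111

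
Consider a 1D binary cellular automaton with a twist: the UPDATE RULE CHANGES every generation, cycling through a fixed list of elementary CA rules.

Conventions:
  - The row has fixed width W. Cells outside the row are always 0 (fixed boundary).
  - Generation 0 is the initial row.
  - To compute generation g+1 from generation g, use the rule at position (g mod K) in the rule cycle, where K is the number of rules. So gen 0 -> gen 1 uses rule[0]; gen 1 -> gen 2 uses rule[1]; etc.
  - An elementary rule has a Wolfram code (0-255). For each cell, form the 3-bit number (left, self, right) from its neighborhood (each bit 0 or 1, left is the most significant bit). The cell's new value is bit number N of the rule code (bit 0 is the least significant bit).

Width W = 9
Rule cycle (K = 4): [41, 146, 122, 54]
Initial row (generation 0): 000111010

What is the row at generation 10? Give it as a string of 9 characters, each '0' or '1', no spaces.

Gen 0: 000111010
Gen 1 (rule 41): 110100100
Gen 2 (rule 146): 000011010
Gen 3 (rule 122): 000111101
Gen 4 (rule 54): 001000011
Gen 5 (rule 41): 100011010
Gen 6 (rule 146): 010100001
Gen 7 (rule 122): 101010010
Gen 8 (rule 54): 111111111
Gen 9 (rule 41): 100000000
Gen 10 (rule 146): 010000000

Answer: 010000000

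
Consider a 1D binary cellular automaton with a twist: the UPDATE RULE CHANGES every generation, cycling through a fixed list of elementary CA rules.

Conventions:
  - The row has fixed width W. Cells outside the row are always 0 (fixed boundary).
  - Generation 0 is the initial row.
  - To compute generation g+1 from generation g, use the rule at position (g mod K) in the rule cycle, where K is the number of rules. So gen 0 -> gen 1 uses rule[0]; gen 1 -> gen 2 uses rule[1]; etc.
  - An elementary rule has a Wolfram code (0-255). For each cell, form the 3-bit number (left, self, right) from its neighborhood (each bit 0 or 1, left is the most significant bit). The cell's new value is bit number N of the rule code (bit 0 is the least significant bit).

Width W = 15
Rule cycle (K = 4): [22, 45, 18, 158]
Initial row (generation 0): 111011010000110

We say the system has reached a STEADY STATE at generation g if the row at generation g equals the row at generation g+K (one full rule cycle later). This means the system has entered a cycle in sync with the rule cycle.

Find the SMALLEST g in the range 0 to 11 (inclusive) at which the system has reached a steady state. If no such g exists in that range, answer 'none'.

Gen 0: 111011010000110
Gen 1 (rule 22): 000000011001001
Gen 2 (rule 45): 111111010001001
Gen 3 (rule 18): 000000001010110
Gen 4 (rule 158): 000000011010101
Gen 5 (rule 22): 000000100010101
Gen 6 (rule 45): 111110101011111
Gen 7 (rule 18): 000000000000000
Gen 8 (rule 158): 000000000000000
Gen 9 (rule 22): 000000000000000
Gen 10 (rule 45): 111111111111111
Gen 11 (rule 18): 000000000000000
Gen 12 (rule 158): 000000000000000
Gen 13 (rule 22): 000000000000000
Gen 14 (rule 45): 111111111111111
Gen 15 (rule 18): 000000000000000

Answer: 7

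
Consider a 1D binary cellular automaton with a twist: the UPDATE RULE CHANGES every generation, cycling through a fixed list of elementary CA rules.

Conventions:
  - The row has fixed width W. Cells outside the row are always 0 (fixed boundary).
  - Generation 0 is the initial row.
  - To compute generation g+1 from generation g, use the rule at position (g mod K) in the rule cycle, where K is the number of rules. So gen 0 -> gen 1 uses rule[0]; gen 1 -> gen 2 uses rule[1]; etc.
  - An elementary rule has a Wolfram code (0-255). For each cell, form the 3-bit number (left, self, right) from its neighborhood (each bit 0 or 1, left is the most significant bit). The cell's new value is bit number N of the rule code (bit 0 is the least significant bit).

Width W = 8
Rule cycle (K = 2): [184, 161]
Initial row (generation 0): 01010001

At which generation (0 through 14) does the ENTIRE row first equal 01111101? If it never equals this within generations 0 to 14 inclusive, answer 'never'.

Answer: never

Derivation:
Gen 0: 01010001
Gen 1 (rule 184): 00101000
Gen 2 (rule 161): 10010011
Gen 3 (rule 184): 01001010
Gen 4 (rule 161): 00000100
Gen 5 (rule 184): 00000010
Gen 6 (rule 161): 11111000
Gen 7 (rule 184): 11110100
Gen 8 (rule 161): 01101001
Gen 9 (rule 184): 01010100
Gen 10 (rule 161): 00101001
Gen 11 (rule 184): 00010100
Gen 12 (rule 161): 11001001
Gen 13 (rule 184): 10100100
Gen 14 (rule 161): 01000001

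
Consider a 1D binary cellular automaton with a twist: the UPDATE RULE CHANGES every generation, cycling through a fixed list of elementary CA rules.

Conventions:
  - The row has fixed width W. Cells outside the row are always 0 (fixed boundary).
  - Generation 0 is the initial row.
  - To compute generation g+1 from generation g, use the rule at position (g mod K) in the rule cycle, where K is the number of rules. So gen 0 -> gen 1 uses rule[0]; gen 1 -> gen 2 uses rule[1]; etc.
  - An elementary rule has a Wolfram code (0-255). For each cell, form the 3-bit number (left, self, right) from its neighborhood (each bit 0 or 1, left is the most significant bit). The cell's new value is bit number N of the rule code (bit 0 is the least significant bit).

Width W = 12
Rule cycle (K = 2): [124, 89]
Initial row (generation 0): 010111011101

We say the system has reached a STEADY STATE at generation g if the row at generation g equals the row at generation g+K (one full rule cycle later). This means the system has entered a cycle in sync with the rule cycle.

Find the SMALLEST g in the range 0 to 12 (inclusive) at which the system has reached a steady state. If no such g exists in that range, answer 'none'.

Answer: none

Derivation:
Gen 0: 010111011101
Gen 1 (rule 124): 011101110111
Gen 2 (rule 89): 010101010101
Gen 3 (rule 124): 011111111111
Gen 4 (rule 89): 010000000001
Gen 5 (rule 124): 011000000001
Gen 6 (rule 89): 011111111100
Gen 7 (rule 124): 010000000110
Gen 8 (rule 89): 001111110111
Gen 9 (rule 124): 001000011101
Gen 10 (rule 89): 100111010100
Gen 11 (rule 124): 110101111110
Gen 12 (rule 89): 110001000011
Gen 13 (rule 124): 111001100011
Gen 14 (rule 89): 101101111011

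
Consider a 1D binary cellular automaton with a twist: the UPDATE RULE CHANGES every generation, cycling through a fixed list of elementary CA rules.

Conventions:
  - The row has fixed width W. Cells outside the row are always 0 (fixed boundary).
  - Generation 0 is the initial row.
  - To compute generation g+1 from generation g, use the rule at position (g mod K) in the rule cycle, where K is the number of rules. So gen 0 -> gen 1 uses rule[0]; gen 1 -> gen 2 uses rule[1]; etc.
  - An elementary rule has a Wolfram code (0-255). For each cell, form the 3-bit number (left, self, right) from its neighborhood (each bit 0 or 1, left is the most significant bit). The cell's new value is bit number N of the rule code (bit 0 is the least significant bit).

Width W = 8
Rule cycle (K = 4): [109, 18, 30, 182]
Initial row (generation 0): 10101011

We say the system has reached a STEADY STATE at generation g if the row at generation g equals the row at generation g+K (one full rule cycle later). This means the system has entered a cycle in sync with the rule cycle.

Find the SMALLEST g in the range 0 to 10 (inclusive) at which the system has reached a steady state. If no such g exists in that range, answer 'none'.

Answer: 1

Derivation:
Gen 0: 10101011
Gen 1 (rule 109): 11111111
Gen 2 (rule 18): 00000000
Gen 3 (rule 30): 00000000
Gen 4 (rule 182): 00000000
Gen 5 (rule 109): 11111111
Gen 6 (rule 18): 00000000
Gen 7 (rule 30): 00000000
Gen 8 (rule 182): 00000000
Gen 9 (rule 109): 11111111
Gen 10 (rule 18): 00000000
Gen 11 (rule 30): 00000000
Gen 12 (rule 182): 00000000
Gen 13 (rule 109): 11111111
Gen 14 (rule 18): 00000000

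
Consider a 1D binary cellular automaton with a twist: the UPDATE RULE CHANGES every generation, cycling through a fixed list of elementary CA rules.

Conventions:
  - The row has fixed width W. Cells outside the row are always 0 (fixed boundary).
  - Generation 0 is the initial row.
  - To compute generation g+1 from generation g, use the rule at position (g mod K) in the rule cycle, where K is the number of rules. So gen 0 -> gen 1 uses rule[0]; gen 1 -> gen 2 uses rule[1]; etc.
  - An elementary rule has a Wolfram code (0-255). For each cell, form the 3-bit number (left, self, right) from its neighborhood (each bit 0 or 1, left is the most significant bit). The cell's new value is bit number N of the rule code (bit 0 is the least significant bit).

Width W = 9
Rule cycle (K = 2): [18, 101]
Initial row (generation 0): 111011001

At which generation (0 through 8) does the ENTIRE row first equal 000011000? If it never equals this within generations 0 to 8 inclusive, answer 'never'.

Gen 0: 111011001
Gen 1 (rule 18): 000000110
Gen 2 (rule 101): 111110010
Gen 3 (rule 18): 000001101
Gen 4 (rule 101): 111100111
Gen 5 (rule 18): 000011000
Gen 6 (rule 101): 111001011
Gen 7 (rule 18): 000110000
Gen 8 (rule 101): 110010111

Answer: 5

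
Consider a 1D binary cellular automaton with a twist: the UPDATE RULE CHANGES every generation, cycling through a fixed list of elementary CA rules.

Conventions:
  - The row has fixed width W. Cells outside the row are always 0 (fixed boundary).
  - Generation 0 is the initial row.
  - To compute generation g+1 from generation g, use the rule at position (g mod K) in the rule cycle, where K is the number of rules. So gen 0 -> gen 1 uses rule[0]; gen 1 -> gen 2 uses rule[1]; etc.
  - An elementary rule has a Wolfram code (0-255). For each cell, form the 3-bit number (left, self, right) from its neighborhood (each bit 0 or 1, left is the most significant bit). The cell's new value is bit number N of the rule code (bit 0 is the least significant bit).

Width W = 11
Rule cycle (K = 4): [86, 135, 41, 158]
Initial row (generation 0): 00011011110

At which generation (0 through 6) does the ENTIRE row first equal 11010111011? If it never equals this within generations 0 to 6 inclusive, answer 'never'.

Answer: never

Derivation:
Gen 0: 00011011110
Gen 1 (rule 86): 00101000011
Gen 2 (rule 135): 11101011100
Gen 3 (rule 41): 10010110001
Gen 4 (rule 158): 11110101011
Gen 5 (rule 86): 00010101001
Gen 6 (rule 135): 11110101011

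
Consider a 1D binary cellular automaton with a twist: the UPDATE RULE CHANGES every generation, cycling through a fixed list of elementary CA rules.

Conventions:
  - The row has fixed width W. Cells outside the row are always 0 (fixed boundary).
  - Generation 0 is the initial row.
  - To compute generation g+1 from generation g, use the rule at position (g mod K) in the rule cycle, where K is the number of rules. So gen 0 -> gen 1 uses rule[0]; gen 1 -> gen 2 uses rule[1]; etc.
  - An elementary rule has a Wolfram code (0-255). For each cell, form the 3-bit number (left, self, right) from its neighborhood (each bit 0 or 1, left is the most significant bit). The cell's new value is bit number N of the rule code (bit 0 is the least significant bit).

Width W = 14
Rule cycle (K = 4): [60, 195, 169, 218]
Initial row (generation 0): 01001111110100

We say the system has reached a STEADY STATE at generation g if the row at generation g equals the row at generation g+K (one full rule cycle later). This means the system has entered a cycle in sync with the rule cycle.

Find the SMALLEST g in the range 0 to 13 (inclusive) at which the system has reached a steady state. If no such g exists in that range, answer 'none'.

Gen 0: 01001111110100
Gen 1 (rule 60): 01101000001110
Gen 2 (rule 195): 10100011110110
Gen 3 (rule 169): 01001011101100
Gen 4 (rule 218): 10110011101110
Gen 5 (rule 60): 11101010011001
Gen 6 (rule 195): 01100000101010
Gen 7 (rule 169): 01001110010100
Gen 8 (rule 218): 10111111100010
Gen 9 (rule 60): 11100000010011
Gen 10 (rule 195): 01101111100101
Gen 11 (rule 169): 01011111000010
Gen 12 (rule 218): 10011111100101
Gen 13 (rule 60): 11010000010111
Gen 14 (rule 195): 01000111100011
Gen 15 (rule 169): 00010111001010
Gen 16 (rule 218): 00100111110001
Gen 17 (rule 60): 00110100001001

Answer: none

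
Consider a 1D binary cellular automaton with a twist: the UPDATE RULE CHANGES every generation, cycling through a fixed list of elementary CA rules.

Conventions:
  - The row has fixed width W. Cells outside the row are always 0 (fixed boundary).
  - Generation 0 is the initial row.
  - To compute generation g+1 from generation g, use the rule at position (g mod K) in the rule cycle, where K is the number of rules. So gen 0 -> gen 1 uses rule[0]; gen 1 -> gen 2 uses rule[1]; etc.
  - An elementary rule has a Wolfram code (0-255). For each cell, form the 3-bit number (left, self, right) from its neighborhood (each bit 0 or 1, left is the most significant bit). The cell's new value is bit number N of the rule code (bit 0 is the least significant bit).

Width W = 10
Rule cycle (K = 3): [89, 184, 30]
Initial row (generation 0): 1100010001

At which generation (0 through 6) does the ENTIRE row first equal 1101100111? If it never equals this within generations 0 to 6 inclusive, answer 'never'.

Gen 0: 1100010001
Gen 1 (rule 89): 1111001100
Gen 2 (rule 184): 1110101010
Gen 3 (rule 30): 1000101011
Gen 4 (rule 89): 0110000011
Gen 5 (rule 184): 0101000010
Gen 6 (rule 30): 1101100111

Answer: 6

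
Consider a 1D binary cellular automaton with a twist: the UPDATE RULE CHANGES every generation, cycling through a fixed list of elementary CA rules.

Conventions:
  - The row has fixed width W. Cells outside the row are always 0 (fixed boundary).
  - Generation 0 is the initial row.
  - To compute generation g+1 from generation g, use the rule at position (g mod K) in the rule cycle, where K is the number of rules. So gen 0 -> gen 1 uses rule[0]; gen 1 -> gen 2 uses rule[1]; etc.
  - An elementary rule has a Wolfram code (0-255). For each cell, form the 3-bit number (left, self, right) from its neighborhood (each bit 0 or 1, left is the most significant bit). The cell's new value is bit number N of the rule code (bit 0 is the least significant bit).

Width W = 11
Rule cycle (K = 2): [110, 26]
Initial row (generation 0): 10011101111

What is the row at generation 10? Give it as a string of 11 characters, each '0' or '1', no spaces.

Answer: 11001001000

Derivation:
Gen 0: 10011101111
Gen 1 (rule 110): 10110111001
Gen 2 (rule 26): 00100100110
Gen 3 (rule 110): 01101101110
Gen 4 (rule 26): 11001001001
Gen 5 (rule 110): 11011011011
Gen 6 (rule 26): 10010010010
Gen 7 (rule 110): 10110110110
Gen 8 (rule 26): 00100100101
Gen 9 (rule 110): 01101101111
Gen 10 (rule 26): 11001001000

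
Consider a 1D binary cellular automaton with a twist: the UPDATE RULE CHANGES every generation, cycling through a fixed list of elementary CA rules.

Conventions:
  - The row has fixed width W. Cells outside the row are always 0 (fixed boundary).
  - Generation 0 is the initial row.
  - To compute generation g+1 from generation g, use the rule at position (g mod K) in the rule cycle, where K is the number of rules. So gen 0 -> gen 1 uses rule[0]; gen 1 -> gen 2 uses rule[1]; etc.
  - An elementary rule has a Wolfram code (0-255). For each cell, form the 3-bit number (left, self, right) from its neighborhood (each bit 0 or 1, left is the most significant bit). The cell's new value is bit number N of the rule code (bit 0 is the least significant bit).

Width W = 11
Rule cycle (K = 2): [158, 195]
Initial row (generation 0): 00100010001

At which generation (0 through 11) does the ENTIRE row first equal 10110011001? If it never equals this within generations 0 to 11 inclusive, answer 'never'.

Gen 0: 00100010001
Gen 1 (rule 158): 01110111011
Gen 2 (rule 195): 10110011001
Gen 3 (rule 158): 10101110111
Gen 4 (rule 195): 00000110011
Gen 5 (rule 158): 00001101110
Gen 6 (rule 195): 11110100110
Gen 7 (rule 158): 11100111101
Gen 8 (rule 195): 01101011100
Gen 9 (rule 158): 11001011010
Gen 10 (rule 195): 01010001000
Gen 11 (rule 158): 11011011100

Answer: 2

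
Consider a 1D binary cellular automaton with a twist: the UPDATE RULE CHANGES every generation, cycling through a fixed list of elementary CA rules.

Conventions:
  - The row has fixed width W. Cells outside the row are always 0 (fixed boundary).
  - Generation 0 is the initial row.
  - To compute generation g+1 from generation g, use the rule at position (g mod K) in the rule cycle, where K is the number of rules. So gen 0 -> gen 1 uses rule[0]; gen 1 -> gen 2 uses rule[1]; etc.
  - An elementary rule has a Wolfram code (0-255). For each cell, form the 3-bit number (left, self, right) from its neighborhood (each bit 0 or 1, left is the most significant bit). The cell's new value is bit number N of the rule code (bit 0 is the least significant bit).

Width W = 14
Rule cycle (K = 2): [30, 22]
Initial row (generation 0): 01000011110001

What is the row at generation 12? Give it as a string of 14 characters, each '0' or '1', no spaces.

Answer: 01000100010001

Derivation:
Gen 0: 01000011110001
Gen 1 (rule 30): 11100110001011
Gen 2 (rule 22): 00011001011000
Gen 3 (rule 30): 00110111010100
Gen 4 (rule 22): 01000000010110
Gen 5 (rule 30): 11100000110101
Gen 6 (rule 22): 00010001000101
Gen 7 (rule 30): 00111011101101
Gen 8 (rule 22): 01000000000001
Gen 9 (rule 30): 11100000000011
Gen 10 (rule 22): 00010000000100
Gen 11 (rule 30): 00111000001110
Gen 12 (rule 22): 01000100010001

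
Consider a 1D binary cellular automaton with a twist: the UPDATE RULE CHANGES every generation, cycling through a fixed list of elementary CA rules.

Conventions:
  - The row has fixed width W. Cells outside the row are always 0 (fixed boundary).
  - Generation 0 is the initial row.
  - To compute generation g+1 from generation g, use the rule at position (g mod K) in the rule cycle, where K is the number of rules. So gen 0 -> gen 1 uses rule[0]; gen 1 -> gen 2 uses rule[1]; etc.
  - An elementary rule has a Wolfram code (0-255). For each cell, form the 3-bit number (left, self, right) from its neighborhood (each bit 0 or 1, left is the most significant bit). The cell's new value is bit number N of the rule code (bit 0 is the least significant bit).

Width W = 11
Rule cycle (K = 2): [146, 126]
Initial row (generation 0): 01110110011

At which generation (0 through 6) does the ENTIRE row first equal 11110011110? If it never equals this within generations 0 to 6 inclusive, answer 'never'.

Answer: 2

Derivation:
Gen 0: 01110110011
Gen 1 (rule 146): 10100001100
Gen 2 (rule 126): 11110011110
Gen 3 (rule 146): 01101101101
Gen 4 (rule 126): 11111111111
Gen 5 (rule 146): 01111111110
Gen 6 (rule 126): 11000000011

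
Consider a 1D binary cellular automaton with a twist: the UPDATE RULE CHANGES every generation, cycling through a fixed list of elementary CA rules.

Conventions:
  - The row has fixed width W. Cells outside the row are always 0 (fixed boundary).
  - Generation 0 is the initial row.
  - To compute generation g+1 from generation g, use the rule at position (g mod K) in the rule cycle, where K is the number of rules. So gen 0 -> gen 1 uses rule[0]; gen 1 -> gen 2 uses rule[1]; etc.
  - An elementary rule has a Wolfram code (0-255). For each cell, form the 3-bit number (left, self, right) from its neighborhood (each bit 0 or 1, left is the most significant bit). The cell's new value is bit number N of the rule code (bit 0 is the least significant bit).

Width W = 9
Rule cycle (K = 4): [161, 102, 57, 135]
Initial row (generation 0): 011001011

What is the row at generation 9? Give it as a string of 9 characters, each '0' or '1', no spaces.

Answer: 001000000

Derivation:
Gen 0: 011001011
Gen 1 (rule 161): 000000100
Gen 2 (rule 102): 000001100
Gen 3 (rule 57): 111101011
Gen 4 (rule 135): 011001000
Gen 5 (rule 161): 000000011
Gen 6 (rule 102): 000000101
Gen 7 (rule 57): 111110010
Gen 8 (rule 135): 011100110
Gen 9 (rule 161): 001000000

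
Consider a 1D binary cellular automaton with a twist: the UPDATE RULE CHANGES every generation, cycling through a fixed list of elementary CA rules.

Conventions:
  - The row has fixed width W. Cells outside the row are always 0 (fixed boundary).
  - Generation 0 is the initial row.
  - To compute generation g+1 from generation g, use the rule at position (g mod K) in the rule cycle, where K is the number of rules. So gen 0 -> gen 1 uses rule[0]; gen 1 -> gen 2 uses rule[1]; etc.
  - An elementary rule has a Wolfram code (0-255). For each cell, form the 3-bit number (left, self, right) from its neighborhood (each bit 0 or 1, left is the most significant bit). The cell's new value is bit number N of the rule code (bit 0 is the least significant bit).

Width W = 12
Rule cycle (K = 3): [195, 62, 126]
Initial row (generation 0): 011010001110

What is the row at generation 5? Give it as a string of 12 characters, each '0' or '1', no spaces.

Gen 0: 011010001110
Gen 1 (rule 195): 101000110110
Gen 2 (rule 62): 111101101101
Gen 3 (rule 126): 100111111111
Gen 4 (rule 195): 001011111111
Gen 5 (rule 62): 011110000000

Answer: 011110000000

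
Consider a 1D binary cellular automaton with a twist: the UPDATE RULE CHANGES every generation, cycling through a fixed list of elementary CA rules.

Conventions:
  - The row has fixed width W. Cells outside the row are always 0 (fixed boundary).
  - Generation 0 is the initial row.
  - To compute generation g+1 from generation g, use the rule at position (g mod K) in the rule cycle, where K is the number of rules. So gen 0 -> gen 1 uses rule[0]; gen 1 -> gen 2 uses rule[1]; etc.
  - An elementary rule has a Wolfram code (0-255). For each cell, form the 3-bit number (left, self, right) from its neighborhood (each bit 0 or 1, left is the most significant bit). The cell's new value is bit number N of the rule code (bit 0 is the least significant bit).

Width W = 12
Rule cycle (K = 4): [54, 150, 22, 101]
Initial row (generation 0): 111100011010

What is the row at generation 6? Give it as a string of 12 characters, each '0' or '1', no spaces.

Answer: 011010001010

Derivation:
Gen 0: 111100011010
Gen 1 (rule 54): 000010100111
Gen 2 (rule 150): 000110111010
Gen 3 (rule 22): 001000000011
Gen 4 (rule 101): 101011111001
Gen 5 (rule 54): 111100000111
Gen 6 (rule 150): 011010001010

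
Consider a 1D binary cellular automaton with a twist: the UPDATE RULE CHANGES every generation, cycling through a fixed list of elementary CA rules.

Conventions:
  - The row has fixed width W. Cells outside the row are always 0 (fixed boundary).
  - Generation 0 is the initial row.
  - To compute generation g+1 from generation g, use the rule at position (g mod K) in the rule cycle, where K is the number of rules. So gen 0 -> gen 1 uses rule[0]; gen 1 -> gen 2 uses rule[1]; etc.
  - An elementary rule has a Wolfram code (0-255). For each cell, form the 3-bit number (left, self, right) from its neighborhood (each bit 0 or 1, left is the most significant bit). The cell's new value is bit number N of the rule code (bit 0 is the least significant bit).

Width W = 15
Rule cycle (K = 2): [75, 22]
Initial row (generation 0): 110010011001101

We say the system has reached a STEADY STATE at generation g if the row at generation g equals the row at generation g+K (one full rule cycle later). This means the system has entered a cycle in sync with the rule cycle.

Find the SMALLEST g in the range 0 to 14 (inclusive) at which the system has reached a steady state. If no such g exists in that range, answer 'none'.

Answer: 8

Derivation:
Gen 0: 110010011001101
Gen 1 (rule 75): 110100111011100
Gen 2 (rule 22): 000111000000010
Gen 3 (rule 75): 111101011111100
Gen 4 (rule 22): 000001000000010
Gen 5 (rule 75): 111110011111100
Gen 6 (rule 22): 000001100000010
Gen 7 (rule 75): 111111101111100
Gen 8 (rule 22): 000000000000010
Gen 9 (rule 75): 111111111111100
Gen 10 (rule 22): 000000000000010
Gen 11 (rule 75): 111111111111100
Gen 12 (rule 22): 000000000000010
Gen 13 (rule 75): 111111111111100
Gen 14 (rule 22): 000000000000010
Gen 15 (rule 75): 111111111111100
Gen 16 (rule 22): 000000000000010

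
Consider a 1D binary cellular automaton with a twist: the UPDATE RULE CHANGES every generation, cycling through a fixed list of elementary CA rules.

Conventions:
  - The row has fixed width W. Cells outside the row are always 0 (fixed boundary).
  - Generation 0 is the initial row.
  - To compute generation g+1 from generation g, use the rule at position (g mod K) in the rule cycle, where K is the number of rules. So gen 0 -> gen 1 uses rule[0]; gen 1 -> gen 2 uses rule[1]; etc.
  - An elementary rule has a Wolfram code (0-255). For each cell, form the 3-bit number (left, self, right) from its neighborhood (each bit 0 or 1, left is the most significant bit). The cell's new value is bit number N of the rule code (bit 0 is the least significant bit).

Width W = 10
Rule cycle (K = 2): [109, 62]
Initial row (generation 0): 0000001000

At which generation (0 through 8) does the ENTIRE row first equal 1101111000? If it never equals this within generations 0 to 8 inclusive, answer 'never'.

Gen 0: 0000001000
Gen 1 (rule 109): 1111101011
Gen 2 (rule 62): 1000011110
Gen 3 (rule 109): 1011010010
Gen 4 (rule 62): 1110111111
Gen 5 (rule 109): 1011100001
Gen 6 (rule 62): 1110010011
Gen 7 (rule 109): 1010010011
Gen 8 (rule 62): 1111111110

Answer: never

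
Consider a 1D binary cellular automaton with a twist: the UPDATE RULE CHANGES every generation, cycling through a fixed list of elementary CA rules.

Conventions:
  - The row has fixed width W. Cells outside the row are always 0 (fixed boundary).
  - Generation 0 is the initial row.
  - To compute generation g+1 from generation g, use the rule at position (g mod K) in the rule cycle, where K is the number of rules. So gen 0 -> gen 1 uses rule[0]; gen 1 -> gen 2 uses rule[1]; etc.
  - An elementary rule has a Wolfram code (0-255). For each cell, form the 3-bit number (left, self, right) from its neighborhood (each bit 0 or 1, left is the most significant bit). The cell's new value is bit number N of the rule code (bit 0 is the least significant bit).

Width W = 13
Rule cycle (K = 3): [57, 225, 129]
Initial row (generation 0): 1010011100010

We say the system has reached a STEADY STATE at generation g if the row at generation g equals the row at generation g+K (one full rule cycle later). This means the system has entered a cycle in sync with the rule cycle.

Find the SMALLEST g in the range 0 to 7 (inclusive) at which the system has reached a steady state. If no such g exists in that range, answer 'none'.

Answer: none

Derivation:
Gen 0: 1010011100010
Gen 1 (rule 57): 0101010011001
Gen 2 (rule 225): 0010100001000
Gen 3 (rule 129): 1000001100011
Gen 4 (rule 57): 0111101011010
Gen 5 (rule 225): 0011110101100
Gen 6 (rule 129): 1001100000001
Gen 7 (rule 57): 0101011111100
Gen 8 (rule 225): 0010101111101
Gen 9 (rule 129): 1000000111000
Gen 10 (rule 57): 0111110100111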